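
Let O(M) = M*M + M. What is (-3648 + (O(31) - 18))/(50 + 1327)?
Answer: -2674/1377 ≈ -1.9419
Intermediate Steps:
O(M) = M + M² (O(M) = M² + M = M + M²)
(-3648 + (O(31) - 18))/(50 + 1327) = (-3648 + (31*(1 + 31) - 18))/(50 + 1327) = (-3648 + (31*32 - 18))/1377 = (-3648 + (992 - 18))*(1/1377) = (-3648 + 974)*(1/1377) = -2674*1/1377 = -2674/1377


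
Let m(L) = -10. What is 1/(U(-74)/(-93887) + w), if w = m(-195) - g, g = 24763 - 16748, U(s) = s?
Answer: -93887/753443101 ≈ -0.00012461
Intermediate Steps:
g = 8015
w = -8025 (w = -10 - 1*8015 = -10 - 8015 = -8025)
1/(U(-74)/(-93887) + w) = 1/(-74/(-93887) - 8025) = 1/(-74*(-1/93887) - 8025) = 1/(74/93887 - 8025) = 1/(-753443101/93887) = -93887/753443101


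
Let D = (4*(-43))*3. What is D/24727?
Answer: -516/24727 ≈ -0.020868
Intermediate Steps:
D = -516 (D = -172*3 = -516)
D/24727 = -516/24727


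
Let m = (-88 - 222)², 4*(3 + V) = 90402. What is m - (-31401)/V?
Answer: 1447767434/15065 ≈ 96101.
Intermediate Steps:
V = 45195/2 (V = -3 + (¼)*90402 = -3 + 45201/2 = 45195/2 ≈ 22598.)
m = 96100 (m = (-310)² = 96100)
m - (-31401)/V = 96100 - (-31401)/45195/2 = 96100 - (-31401)*2/45195 = 96100 - 1*(-20934/15065) = 96100 + 20934/15065 = 1447767434/15065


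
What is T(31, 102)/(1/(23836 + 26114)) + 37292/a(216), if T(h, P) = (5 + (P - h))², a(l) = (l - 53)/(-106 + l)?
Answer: 47031427720/163 ≈ 2.8854e+8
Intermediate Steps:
a(l) = (-53 + l)/(-106 + l)
T(h, P) = (5 + P - h)²
T(31, 102)/(1/(23836 + 26114)) + 37292/a(216) = (5 + 102 - 1*31)²/(1/(23836 + 26114)) + 37292/(((-53 + 216)/(-106 + 216))) = (5 + 102 - 31)²/(1/49950) + 37292/((163/110)) = 76²/(1/49950) + 37292/(((1/110)*163)) = 5776*49950 + 37292/(163/110) = 288511200 + 37292*(110/163) = 288511200 + 4102120/163 = 47031427720/163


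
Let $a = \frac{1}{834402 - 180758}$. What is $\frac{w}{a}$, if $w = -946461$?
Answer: $-618648553884$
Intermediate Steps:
$a = \frac{1}{653644} \approx 1.5299 \cdot 10^{-6}$
$\frac{w}{a} = - 946461 \frac{1}{\frac{1}{653644}} = \left(-946461\right) 653644 = -618648553884$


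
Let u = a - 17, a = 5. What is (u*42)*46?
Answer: -23184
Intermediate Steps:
u = -12 (u = 5 - 17 = -12)
(u*42)*46 = -12*42*46 = -504*46 = -23184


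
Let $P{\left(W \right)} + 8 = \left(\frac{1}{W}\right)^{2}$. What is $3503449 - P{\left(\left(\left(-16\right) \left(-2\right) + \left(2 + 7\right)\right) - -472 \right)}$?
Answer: $\frac{922001275232}{263169} \approx 3.5035 \cdot 10^{6}$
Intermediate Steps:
$P{\left(W \right)} = -8 + \frac{1}{W^{2}}$ ($P{\left(W \right)} = -8 + \left(\frac{1}{W}\right)^{2} = -8 + \frac{1}{W^{2}}$)
$3503449 - P{\left(\left(\left(-16\right) \left(-2\right) + \left(2 + 7\right)\right) - -472 \right)} = 3503449 - \left(-8 + \frac{1}{\left(\left(\left(-16\right) \left(-2\right) + \left(2 + 7\right)\right) - -472\right)^{2}}\right) = 3503449 - \left(-8 + \frac{1}{\left(\left(32 + 9\right) + 472\right)^{2}}\right) = 3503449 - \left(-8 + \frac{1}{\left(41 + 472\right)^{2}}\right) = 3503449 - \left(-8 + \frac{1}{263169}\right) = 3503449 - - \frac{2105351}{263169} = 3503449 + \frac{2105351}{263169} = \frac{922001275232}{263169}$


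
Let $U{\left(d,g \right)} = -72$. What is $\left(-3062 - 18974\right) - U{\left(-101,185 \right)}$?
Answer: $-21964$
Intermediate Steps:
$\left(-3062 - 18974\right) - U{\left(-101,185 \right)} = \left(-3062 - 18974\right) - -72 = -22036 + 72 = -21964$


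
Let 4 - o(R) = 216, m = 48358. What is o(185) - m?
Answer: -48570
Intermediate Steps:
o(R) = -212 (o(R) = 4 - 1*216 = 4 - 216 = -212)
o(185) - m = -212 - 1*48358 = -212 - 48358 = -48570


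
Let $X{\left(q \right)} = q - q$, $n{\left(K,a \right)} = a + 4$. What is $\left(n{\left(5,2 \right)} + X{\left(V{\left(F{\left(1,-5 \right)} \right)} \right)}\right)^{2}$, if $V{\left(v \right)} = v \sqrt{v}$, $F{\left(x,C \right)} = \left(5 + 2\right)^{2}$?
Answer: $36$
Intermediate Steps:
$n{\left(K,a \right)} = 4 + a$
$F{\left(x,C \right)} = 49$ ($F{\left(x,C \right)} = 7^{2} = 49$)
$V{\left(v \right)} = v^{\frac{3}{2}}$
$X{\left(q \right)} = 0$
$\left(n{\left(5,2 \right)} + X{\left(V{\left(F{\left(1,-5 \right)} \right)} \right)}\right)^{2} = \left(\left(4 + 2\right) + 0\right)^{2} = \left(6 + 0\right)^{2} = 6^{2} = 36$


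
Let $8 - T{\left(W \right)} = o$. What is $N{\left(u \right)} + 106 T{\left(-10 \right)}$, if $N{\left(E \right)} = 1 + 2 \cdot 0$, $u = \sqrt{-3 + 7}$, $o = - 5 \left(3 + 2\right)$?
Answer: $3499$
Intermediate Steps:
$o = -25$ ($o = \left(-5\right) 5 = -25$)
$T{\left(W \right)} = 33$ ($T{\left(W \right)} = 8 - -25 = 8 + 25 = 33$)
$u = 2$ ($u = \sqrt{4} = 2$)
$N{\left(E \right)} = 1$ ($N{\left(E \right)} = 1 + 0 = 1$)
$N{\left(u \right)} + 106 T{\left(-10 \right)} = 1 + 106 \cdot 33 = 1 + 3498 = 3499$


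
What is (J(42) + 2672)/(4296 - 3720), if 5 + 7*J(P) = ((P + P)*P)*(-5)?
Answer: 353/1344 ≈ 0.26265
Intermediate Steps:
J(P) = -5/7 - 10*P**2/7 (J(P) = -5/7 + (((P + P)*P)*(-5))/7 = -5/7 + (((2*P)*P)*(-5))/7 = -5/7 + ((2*P**2)*(-5))/7 = -5/7 + (-10*P**2)/7 = -5/7 - 10*P**2/7)
(J(42) + 2672)/(4296 - 3720) = ((-5/7 - 10/7*42**2) + 2672)/(4296 - 3720) = ((-5/7 - 10/7*1764) + 2672)/576 = ((-5/7 - 2520) + 2672)*(1/576) = (-17645/7 + 2672)*(1/576) = (1059/7)*(1/576) = 353/1344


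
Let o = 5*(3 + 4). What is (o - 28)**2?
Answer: 49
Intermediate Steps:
o = 35 (o = 5*7 = 35)
(o - 28)**2 = (35 - 28)**2 = 7**2 = 49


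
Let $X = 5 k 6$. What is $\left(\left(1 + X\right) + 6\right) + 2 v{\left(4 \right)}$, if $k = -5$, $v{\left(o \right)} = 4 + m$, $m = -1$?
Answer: $-137$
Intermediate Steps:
$v{\left(o \right)} = 3$ ($v{\left(o \right)} = 4 - 1 = 3$)
$X = -150$ ($X = 5 \left(-5\right) 6 = \left(-25\right) 6 = -150$)
$\left(\left(1 + X\right) + 6\right) + 2 v{\left(4 \right)} = \left(\left(1 - 150\right) + 6\right) + 2 \cdot 3 = \left(-149 + 6\right) + 6 = -143 + 6 = -137$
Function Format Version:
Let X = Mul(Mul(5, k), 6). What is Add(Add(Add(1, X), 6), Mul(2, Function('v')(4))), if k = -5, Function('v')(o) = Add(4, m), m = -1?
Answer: -137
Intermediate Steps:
Function('v')(o) = 3 (Function('v')(o) = Add(4, -1) = 3)
X = -150 (X = Mul(Mul(5, -5), 6) = Mul(-25, 6) = -150)
Add(Add(Add(1, X), 6), Mul(2, Function('v')(4))) = Add(Add(Add(1, -150), 6), Mul(2, 3)) = Add(Add(-149, 6), 6) = Add(-143, 6) = -137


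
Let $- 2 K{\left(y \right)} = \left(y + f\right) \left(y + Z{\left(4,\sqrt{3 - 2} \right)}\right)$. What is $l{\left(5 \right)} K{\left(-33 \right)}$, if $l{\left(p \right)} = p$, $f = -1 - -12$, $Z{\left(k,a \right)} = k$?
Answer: $-1595$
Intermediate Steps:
$f = 11$ ($f = -1 + 12 = 11$)
$K{\left(y \right)} = - \frac{\left(4 + y\right) \left(11 + y\right)}{2}$ ($K{\left(y \right)} = - \frac{\left(y + 11\right) \left(y + 4\right)}{2} = - \frac{\left(11 + y\right) \left(4 + y\right)}{2} = - \frac{\left(4 + y\right) \left(11 + y\right)}{2}$)
$l{\left(5 \right)} K{\left(-33 \right)} = 5 \left(-22 - - \frac{495}{2} - \frac{\left(-33\right)^{2}}{2}\right) = 5 \left(-22 + \frac{495}{2} - \frac{1089}{2}\right) = 5 \left(-319\right) = -1595$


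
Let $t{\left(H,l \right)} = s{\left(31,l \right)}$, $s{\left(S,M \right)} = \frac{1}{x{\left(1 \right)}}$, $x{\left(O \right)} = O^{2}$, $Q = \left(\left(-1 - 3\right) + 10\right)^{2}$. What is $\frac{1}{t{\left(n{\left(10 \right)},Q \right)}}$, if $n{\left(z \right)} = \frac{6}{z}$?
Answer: $1$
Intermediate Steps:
$Q = 36$ ($Q = \left(-4 + 10\right)^{2} = 6^{2} = 36$)
$s{\left(S,M \right)} = 1$ ($s{\left(S,M \right)} = \frac{1}{1^{2}} = 1^{-1} = 1$)
$t{\left(H,l \right)} = 1$
$\frac{1}{t{\left(n{\left(10 \right)},Q \right)}} = 1^{-1} = 1$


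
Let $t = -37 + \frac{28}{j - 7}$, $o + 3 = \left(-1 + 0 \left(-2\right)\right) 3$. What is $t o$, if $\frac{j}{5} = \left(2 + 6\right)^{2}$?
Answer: $\frac{69318}{313} \approx 221.46$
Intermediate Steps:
$j = 320$ ($j = 5 \left(2 + 6\right)^{2} = 5 \cdot 8^{2} = 5 \cdot 64 = 320$)
$o = -6$ ($o = -3 + \left(-1 + 0 \left(-2\right)\right) 3 = -3 + \left(-1 + 0\right) 3 = -3 - 3 = -6$)
$t = - \frac{11553}{313}$ ($t = -37 + \frac{28}{320 - 7} = -37 + \frac{28}{313} = - \frac{11553}{313} \approx -36.911$)
$t o = \left(- \frac{11553}{313}\right) \left(-6\right) = \frac{69318}{313}$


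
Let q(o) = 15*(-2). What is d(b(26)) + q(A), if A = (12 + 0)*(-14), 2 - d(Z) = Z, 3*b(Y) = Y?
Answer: -110/3 ≈ -36.667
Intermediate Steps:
b(Y) = Y/3
d(Z) = 2 - Z
A = -168 (A = 12*(-14) = -168)
q(o) = -30
d(b(26)) + q(A) = (2 - 26/3) - 30 = -20/3 - 30 = -110/3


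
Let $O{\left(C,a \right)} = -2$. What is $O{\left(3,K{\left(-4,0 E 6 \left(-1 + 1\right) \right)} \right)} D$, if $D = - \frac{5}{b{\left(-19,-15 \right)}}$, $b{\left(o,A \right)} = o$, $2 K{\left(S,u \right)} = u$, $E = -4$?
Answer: $- \frac{10}{19} \approx -0.52632$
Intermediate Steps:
$K{\left(S,u \right)} = \frac{u}{2}$
$D = \frac{5}{19}$ ($D = - \frac{5}{-19} = \left(-5\right) \left(- \frac{1}{19}\right) = \frac{5}{19} \approx 0.26316$)
$O{\left(3,K{\left(-4,0 E 6 \left(-1 + 1\right) \right)} \right)} D = \left(-2\right) \frac{5}{19} = - \frac{10}{19}$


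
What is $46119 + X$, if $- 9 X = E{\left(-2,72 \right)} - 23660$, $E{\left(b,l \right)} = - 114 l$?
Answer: $\frac{446939}{9} \approx 49660.0$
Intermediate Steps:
$X = \frac{31868}{9}$ ($X = - \frac{\left(-114\right) 72 - 23660}{9} = - \frac{-8208 - 23660}{9} = \left(- \frac{1}{9}\right) \left(-31868\right) = \frac{31868}{9} \approx 3540.9$)
$46119 + X = 46119 + \frac{31868}{9} = \frac{446939}{9}$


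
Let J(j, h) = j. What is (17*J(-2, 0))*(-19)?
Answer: 646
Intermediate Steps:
(17*J(-2, 0))*(-19) = (17*(-2))*(-19) = -34*(-19) = 646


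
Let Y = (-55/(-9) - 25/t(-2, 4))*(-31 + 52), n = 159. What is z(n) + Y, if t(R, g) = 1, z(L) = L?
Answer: -713/3 ≈ -237.67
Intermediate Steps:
Y = -1190/3 (Y = (-55/(-9) - 25/1)*(-31 + 52) = (-55*(-⅑) - 25*1)*21 = (55/9 - 25)*21 = -170/9*21 = -1190/3 ≈ -396.67)
z(n) + Y = 159 - 1190/3 = -713/3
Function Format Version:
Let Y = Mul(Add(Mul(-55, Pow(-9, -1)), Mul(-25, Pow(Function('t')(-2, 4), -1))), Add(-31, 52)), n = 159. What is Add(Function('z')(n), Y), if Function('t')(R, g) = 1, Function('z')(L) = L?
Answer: Rational(-713, 3) ≈ -237.67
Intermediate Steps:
Y = Rational(-1190, 3) (Y = Mul(Add(Mul(-55, Pow(-9, -1)), Mul(-25, Pow(1, -1))), Add(-31, 52)) = Mul(Add(Mul(-55, Rational(-1, 9)), Mul(-25, 1)), 21) = Mul(Add(Rational(55, 9), -25), 21) = Mul(Rational(-170, 9), 21) = Rational(-1190, 3) ≈ -396.67)
Add(Function('z')(n), Y) = Add(159, Rational(-1190, 3)) = Rational(-713, 3)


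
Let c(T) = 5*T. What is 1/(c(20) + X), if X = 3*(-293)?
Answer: -1/779 ≈ -0.0012837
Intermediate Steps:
X = -879
1/(c(20) + X) = 1/(5*20 - 879) = 1/(100 - 879) = 1/(-779) = -1/779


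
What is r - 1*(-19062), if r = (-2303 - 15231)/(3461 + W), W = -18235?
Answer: 140819761/7387 ≈ 19063.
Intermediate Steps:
r = 8767/7387 (r = (-2303 - 15231)/(3461 - 18235) = -17534/(-14774) = -17534*(-1/14774) = 8767/7387 ≈ 1.1868)
r - 1*(-19062) = 8767/7387 - 1*(-19062) = 8767/7387 + 19062 = 140819761/7387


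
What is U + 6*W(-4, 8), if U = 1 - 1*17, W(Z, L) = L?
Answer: 32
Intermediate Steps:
U = -16 (U = 1 - 17 = -16)
U + 6*W(-4, 8) = -16 + 6*8 = -16 + 48 = 32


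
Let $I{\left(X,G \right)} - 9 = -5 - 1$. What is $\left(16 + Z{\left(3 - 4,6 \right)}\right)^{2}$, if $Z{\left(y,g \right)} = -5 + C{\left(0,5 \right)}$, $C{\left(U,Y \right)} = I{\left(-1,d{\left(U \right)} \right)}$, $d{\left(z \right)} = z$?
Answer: $196$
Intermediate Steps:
$I{\left(X,G \right)} = 3$ ($I{\left(X,G \right)} = 9 - 6 = 3$)
$C{\left(U,Y \right)} = 3$
$Z{\left(y,g \right)} = -2$ ($Z{\left(y,g \right)} = -5 + 3 = -2$)
$\left(16 + Z{\left(3 - 4,6 \right)}\right)^{2} = \left(16 - 2\right)^{2} = 14^{2} = 196$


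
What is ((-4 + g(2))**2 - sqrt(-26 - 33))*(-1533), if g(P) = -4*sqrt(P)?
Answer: -73584 - 49056*sqrt(2) + 1533*I*sqrt(59) ≈ -1.4296e+5 + 11775.0*I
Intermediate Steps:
((-4 + g(2))**2 - sqrt(-26 - 33))*(-1533) = ((-4 - 4*sqrt(2))**2 - sqrt(-26 - 33))*(-1533) = ((-4 - 4*sqrt(2))**2 - sqrt(-59))*(-1533) = ((-4 - 4*sqrt(2))**2 - I*sqrt(59))*(-1533) = -1533*(-4 - 4*sqrt(2))**2 + 1533*I*sqrt(59)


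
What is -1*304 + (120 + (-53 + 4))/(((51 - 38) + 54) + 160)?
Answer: -68937/227 ≈ -303.69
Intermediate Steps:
-1*304 + (120 + (-53 + 4))/(((51 - 38) + 54) + 160) = -304 + (120 - 49)/((13 + 54) + 160) = -304 + 71/(67 + 160) = -304 + 71/227 = -68937/227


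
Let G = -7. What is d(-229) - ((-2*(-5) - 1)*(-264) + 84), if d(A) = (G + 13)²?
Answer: 2328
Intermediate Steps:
d(A) = 36 (d(A) = (-7 + 13)² = 6² = 36)
d(-229) - ((-2*(-5) - 1)*(-264) + 84) = 36 - ((-2*(-5) - 1)*(-264) + 84) = 36 - ((10 - 1)*(-264) + 84) = 36 - (9*(-264) + 84) = 36 - (-2376 + 84) = 36 - 1*(-2292) = 36 + 2292 = 2328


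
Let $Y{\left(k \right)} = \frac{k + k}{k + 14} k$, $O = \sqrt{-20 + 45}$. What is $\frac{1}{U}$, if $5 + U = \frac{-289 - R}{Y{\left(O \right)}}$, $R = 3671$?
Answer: $- \frac{5}{7549} \approx -0.00066234$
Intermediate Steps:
$O = 5$ ($O = \sqrt{25} = 5$)
$Y{\left(k \right)} = \frac{2 k^{2}}{14 + k}$ ($Y{\left(k \right)} = \frac{2 k}{14 + k} k = \frac{2 k^{2}}{14 + k}$)
$U = - \frac{7549}{5}$ ($U = -5 + \frac{-289 - 3671}{2 \cdot 5^{2} \frac{1}{14 + 5}} = -5 + \frac{-289 - 3671}{2 \cdot 25 \cdot \frac{1}{19}} = -5 - \frac{3960}{2 \cdot 25 \cdot \frac{1}{19}} = -5 - \frac{3960}{\frac{50}{19}} = -5 - \frac{7524}{5} = - \frac{7549}{5} \approx -1509.8$)
$\frac{1}{U} = \frac{1}{- \frac{7549}{5}} = - \frac{5}{7549}$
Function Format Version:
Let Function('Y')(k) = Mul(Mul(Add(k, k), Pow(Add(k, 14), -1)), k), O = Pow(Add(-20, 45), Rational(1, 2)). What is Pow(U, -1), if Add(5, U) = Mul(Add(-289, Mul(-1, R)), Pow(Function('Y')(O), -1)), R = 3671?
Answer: Rational(-5, 7549) ≈ -0.00066234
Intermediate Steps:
O = 5 (O = Pow(25, Rational(1, 2)) = 5)
Function('Y')(k) = Mul(2, Pow(k, 2), Pow(Add(14, k), -1)) (Function('Y')(k) = Mul(Mul(Mul(2, k), Pow(Add(14, k), -1)), k) = Mul(Mul(2, k, Pow(Add(14, k), -1)), k) = Mul(2, Pow(k, 2), Pow(Add(14, k), -1)))
U = Rational(-7549, 5) (U = Add(-5, Mul(Add(-289, Mul(-1, 3671)), Pow(Mul(2, Pow(5, 2), Pow(Add(14, 5), -1)), -1))) = Add(-5, Mul(Add(-289, -3671), Pow(Mul(2, 25, Pow(19, -1)), -1))) = Add(-5, Mul(-3960, Pow(Mul(2, 25, Rational(1, 19)), -1))) = Add(-5, Mul(-3960, Pow(Rational(50, 19), -1))) = Add(-5, Mul(-3960, Rational(19, 50))) = Add(-5, Rational(-7524, 5)) = Rational(-7549, 5) ≈ -1509.8)
Pow(U, -1) = Pow(Rational(-7549, 5), -1) = Rational(-5, 7549)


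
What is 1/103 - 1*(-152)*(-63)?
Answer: -986327/103 ≈ -9576.0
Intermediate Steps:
1/103 - 1*(-152)*(-63) = 1/103 + 152*(-63) = 1/103 - 9576 = -986327/103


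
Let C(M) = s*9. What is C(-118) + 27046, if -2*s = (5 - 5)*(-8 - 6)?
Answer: 27046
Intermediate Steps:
s = 0 (s = -(5 - 5)*(-8 - 6)/2 = -0*(-14) = -½*0 = 0)
C(M) = 0 (C(M) = 0*9 = 0)
C(-118) + 27046 = 0 + 27046 = 27046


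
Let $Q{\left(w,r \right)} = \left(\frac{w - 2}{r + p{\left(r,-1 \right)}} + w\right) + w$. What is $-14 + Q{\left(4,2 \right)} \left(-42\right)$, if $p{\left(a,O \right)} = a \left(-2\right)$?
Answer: $-308$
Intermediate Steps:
$p{\left(a,O \right)} = - 2 a$
$Q{\left(w,r \right)} = 2 w - \frac{-2 + w}{r}$ ($Q{\left(w,r \right)} = \left(\frac{w - 2}{r - 2 r} + w\right) + w = \left(\frac{-2 + w}{\left(-1\right) r} + w\right) + w = \left(\left(-2 + w\right) \left(- \frac{1}{r}\right) + w\right) + w = \left(- \frac{-2 + w}{r} + w\right) + w = \left(w - \frac{-2 + w}{r}\right) + w = 2 w - \frac{-2 + w}{r}$)
$-14 + Q{\left(4,2 \right)} \left(-42\right) = -14 + \frac{2 - 4 + 2 \cdot 2 \cdot 4}{2} \left(-42\right) = -14 + \frac{2 - 4 + 16}{2} \left(-42\right) = -14 + \frac{1}{2} \cdot 14 \left(-42\right) = -14 + 7 \left(-42\right) = -14 - 294 = -308$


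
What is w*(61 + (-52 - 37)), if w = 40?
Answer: -1120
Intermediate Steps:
w*(61 + (-52 - 37)) = 40*(61 + (-52 - 37)) = 40*(61 - 89) = 40*(-28) = -1120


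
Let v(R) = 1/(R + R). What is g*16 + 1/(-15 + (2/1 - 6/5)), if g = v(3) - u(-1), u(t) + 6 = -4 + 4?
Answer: 21001/213 ≈ 98.596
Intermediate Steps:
u(t) = -6 (u(t) = -6 + (-4 + 4) = -6 + 0 = -6)
v(R) = 1/(2*R)
g = 37/6 (g = (1/2)/3 - 1*(-6) = (1/2)*(1/3) + 6 = 1/6 + 6 = 37/6 ≈ 6.1667)
g*16 + 1/(-15 + (2/1 - 6/5)) = (37/6)*16 + 1/(-15 + (2/1 - 6/5)) = 296/3 + 1/(-15 + (2*1 - 6*1/5)) = 296/3 + 1/(-15 + (2 - 6/5)) = 296/3 + 1/(-15 + 4/5) = 296/3 + 1/(-71/5) = 296/3 - 5/71 = 21001/213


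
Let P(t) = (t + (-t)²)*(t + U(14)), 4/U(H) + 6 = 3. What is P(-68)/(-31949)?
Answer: 947648/95847 ≈ 9.8871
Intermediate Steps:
U(H) = -4/3 (U(H) = 4/(-6 + 3) = 4/(-3) = 4*(-⅓) = -4/3)
P(t) = (-4/3 + t)*(t + t²) (P(t) = (t + (-t)²)*(t - 4/3) = (t + t²)*(-4/3 + t) = (-4/3 + t)*(t + t²))
P(-68)/(-31949) = ((⅓)*(-68)*(-4 - 1*(-68) + 3*(-68)²))/(-31949) = ((⅓)*(-68)*(-4 + 68 + 3*4624))*(-1/31949) = ((⅓)*(-68)*(-4 + 68 + 13872))*(-1/31949) = ((⅓)*(-68)*13936)*(-1/31949) = -947648/3*(-1/31949) = 947648/95847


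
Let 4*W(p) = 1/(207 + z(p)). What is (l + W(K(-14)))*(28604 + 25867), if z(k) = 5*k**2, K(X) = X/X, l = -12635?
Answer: -583628385609/848 ≈ -6.8824e+8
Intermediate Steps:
K(X) = 1
W(p) = 1/(4*(207 + 5*p**2))
(l + W(K(-14)))*(28604 + 25867) = (-12635 + 1/(4*(207 + 5*1**2)))*(28604 + 25867) = (-12635 + 1/(4*(207 + 5*1)))*54471 = (-12635 + 1/(4*(207 + 5)))*54471 = (-12635 + (1/4)/212)*54471 = (-12635 + (1/4)*(1/212))*54471 = (-12635 + 1/848)*54471 = -10714479/848*54471 = -583628385609/848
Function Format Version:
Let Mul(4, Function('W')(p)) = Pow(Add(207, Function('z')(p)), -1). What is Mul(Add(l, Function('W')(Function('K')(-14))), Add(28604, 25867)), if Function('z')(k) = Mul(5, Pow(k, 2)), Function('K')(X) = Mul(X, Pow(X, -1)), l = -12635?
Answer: Rational(-583628385609, 848) ≈ -6.8824e+8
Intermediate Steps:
Function('K')(X) = 1
Function('W')(p) = Mul(Rational(1, 4), Pow(Add(207, Mul(5, Pow(p, 2))), -1))
Mul(Add(l, Function('W')(Function('K')(-14))), Add(28604, 25867)) = Mul(Add(-12635, Mul(Rational(1, 4), Pow(Add(207, Mul(5, Pow(1, 2))), -1))), Add(28604, 25867)) = Mul(Add(-12635, Mul(Rational(1, 4), Pow(Add(207, Mul(5, 1)), -1))), 54471) = Mul(Add(-12635, Mul(Rational(1, 4), Pow(Add(207, 5), -1))), 54471) = Mul(Add(-12635, Mul(Rational(1, 4), Pow(212, -1))), 54471) = Mul(Add(-12635, Mul(Rational(1, 4), Rational(1, 212))), 54471) = Mul(Add(-12635, Rational(1, 848)), 54471) = Mul(Rational(-10714479, 848), 54471) = Rational(-583628385609, 848)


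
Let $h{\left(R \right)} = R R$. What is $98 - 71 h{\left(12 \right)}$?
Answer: $-10126$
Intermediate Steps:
$h{\left(R \right)} = R^{2}$
$98 - 71 h{\left(12 \right)} = 98 - 71 \cdot 12^{2} = 98 - 10224 = -10126$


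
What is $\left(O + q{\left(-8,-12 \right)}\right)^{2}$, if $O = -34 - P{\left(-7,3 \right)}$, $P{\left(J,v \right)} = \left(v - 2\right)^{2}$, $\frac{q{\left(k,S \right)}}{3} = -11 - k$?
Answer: $1936$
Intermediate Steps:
$q{\left(k,S \right)} = -33 - 3 k$ ($q{\left(k,S \right)} = 3 \left(-11 - k\right) = -33 - 3 k$)
$P{\left(J,v \right)} = \left(-2 + v\right)^{2}$
$O = -35$ ($O = -34 - \left(-2 + 3\right)^{2} = -34 - 1^{2} = -34 - 1 = -35$)
$\left(O + q{\left(-8,-12 \right)}\right)^{2} = \left(-35 - 9\right)^{2} = \left(-44\right)^{2} = 1936$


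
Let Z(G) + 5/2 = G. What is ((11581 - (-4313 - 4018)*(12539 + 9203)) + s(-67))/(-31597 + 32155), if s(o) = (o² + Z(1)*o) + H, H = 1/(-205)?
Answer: 74270996723/228780 ≈ 3.2464e+5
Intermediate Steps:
H = -1/205 ≈ -0.0048781
Z(G) = -5/2 + G
s(o) = -1/205 + o² - 3*o/2 (s(o) = (o² + (-5/2 + 1)*o) - 1/205 = (o² - 3*o/2) - 1/205 = -1/205 + o² - 3*o/2)
((11581 - (-4313 - 4018)*(12539 + 9203)) + s(-67))/(-31597 + 32155) = ((11581 - (-4313 - 4018)*(12539 + 9203)) + (-1/205 + (-67)² - 3/2*(-67)))/(-31597 + 32155) = ((11581 - (-8331)*21742) + (-1/205 + 4489 + 201/2))/558 = ((11581 - 1*(-181132602)) + 1881693/410)*(1/558) = ((11581 + 181132602) + 1881693/410)*(1/558) = (181144183 + 1881693/410)*(1/558) = (74270996723/410)*(1/558) = 74270996723/228780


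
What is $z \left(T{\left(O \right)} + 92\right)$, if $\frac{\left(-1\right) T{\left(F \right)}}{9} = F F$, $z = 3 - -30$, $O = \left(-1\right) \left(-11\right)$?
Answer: $-32901$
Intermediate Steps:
$O = 11$
$z = 33$ ($z = 3 + 30 = 33$)
$T{\left(F \right)} = - 9 F^{2}$ ($T{\left(F \right)} = - 9 F F = - 9 F^{2}$)
$z \left(T{\left(O \right)} + 92\right) = 33 \left(- 9 \cdot 11^{2} + 92\right) = 33 \left(\left(-9\right) 121 + 92\right) = 33 \left(-1089 + 92\right) = 33 \left(-997\right) = -32901$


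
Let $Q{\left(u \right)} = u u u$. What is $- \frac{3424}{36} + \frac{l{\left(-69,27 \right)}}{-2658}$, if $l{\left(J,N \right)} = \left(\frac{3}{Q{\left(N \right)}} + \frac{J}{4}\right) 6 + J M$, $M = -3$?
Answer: $- \frac{1106223241}{11626092} \approx -95.15$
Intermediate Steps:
$Q{\left(u \right)} = u^{3}$ ($Q{\left(u \right)} = u^{2} u = u^{3}$)
$l{\left(J,N \right)} = \frac{18}{N^{3}} - \frac{3 J}{2}$ ($l{\left(J,N \right)} = \left(\frac{3}{N^{3}} + \frac{J}{4}\right) 6 + J \left(-3\right) = \left(\frac{3}{N^{3}} + J \frac{1}{4}\right) 6 - 3 J = \left(\frac{3}{N^{3}} + \frac{J}{4}\right) 6 - 3 J = \left(\frac{18}{N^{3}} + \frac{3 J}{2}\right) - 3 J = \frac{18}{N^{3}} - \frac{3 J}{2}$)
$- \frac{3424}{36} + \frac{l{\left(-69,27 \right)}}{-2658} = - \frac{3424}{36} + \frac{\frac{18}{19683} - - \frac{207}{2}}{-2658} = \left(-3424\right) \frac{1}{36} + \left(18 \cdot \frac{1}{19683} + \frac{207}{2}\right) \left(- \frac{1}{2658}\right) = - \frac{856}{9} + \left(\frac{2}{2187} + \frac{207}{2}\right) \left(- \frac{1}{2658}\right) = - \frac{856}{9} + \frac{452713}{4374} \left(- \frac{1}{2658}\right) = - \frac{856}{9} - \frac{452713}{11626092} = - \frac{1106223241}{11626092}$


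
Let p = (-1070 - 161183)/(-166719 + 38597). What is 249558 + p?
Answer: 31974032329/128122 ≈ 2.4956e+5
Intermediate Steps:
p = 162253/128122 (p = -162253/(-128122) = -162253*(-1/128122) = 162253/128122 ≈ 1.2664)
249558 + p = 249558 + 162253/128122 = 31974032329/128122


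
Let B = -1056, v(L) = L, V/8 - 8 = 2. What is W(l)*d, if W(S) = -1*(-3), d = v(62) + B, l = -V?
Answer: -2982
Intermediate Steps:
V = 80 (V = 64 + 8*2 = 64 + 16 = 80)
l = -80 (l = -1*80 = -80)
d = -994 (d = 62 - 1056 = -994)
W(S) = 3
W(l)*d = 3*(-994) = -2982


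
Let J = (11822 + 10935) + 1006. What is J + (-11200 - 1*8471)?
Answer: 4092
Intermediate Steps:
J = 23763 (J = 22757 + 1006 = 23763)
J + (-11200 - 1*8471) = 23763 + (-11200 - 1*8471) = 23763 + (-11200 - 8471) = 23763 - 19671 = 4092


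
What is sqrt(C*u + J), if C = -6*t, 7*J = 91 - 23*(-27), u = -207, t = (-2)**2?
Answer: 4*sqrt(15526)/7 ≈ 71.202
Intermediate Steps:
t = 4
J = 712/7 (J = (91 - 23*(-27))/7 = (91 + 621)/7 = (1/7)*712 = 712/7 ≈ 101.71)
C = -24 (C = -6*4 = -24)
sqrt(C*u + J) = sqrt(-24*(-207) + 712/7) = sqrt(4968 + 712/7) = sqrt(35488/7) = 4*sqrt(15526)/7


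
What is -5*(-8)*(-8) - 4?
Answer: -324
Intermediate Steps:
-5*(-8)*(-8) - 4 = 40*(-8) - 4 = -320 - 4 = -324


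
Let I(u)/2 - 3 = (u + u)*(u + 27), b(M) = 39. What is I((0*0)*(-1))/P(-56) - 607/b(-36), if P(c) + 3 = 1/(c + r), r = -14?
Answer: -144457/8229 ≈ -17.555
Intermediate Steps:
I(u) = 6 + 4*u*(27 + u) (I(u) = 6 + 2*((u + u)*(u + 27)) = 6 + 2*((2*u)*(27 + u)) = 6 + 2*(2*u*(27 + u)) = 6 + 4*u*(27 + u))
P(c) = -3 + 1/(-14 + c) (P(c) = -3 + 1/(c - 14) = -3 + 1/(-14 + c))
I((0*0)*(-1))/P(-56) - 607/b(-36) = (6 + 4*((0*0)*(-1))² + 108*((0*0)*(-1)))/(((43 - 3*(-56))/(-14 - 56))) - 607/39 = (6 + 4*(0*(-1))² + 108*(0*(-1)))/(((43 + 168)/(-70))) - 607*1/39 = (6 + 4*0² + 108*0)/((-1/70*211)) - 607/39 = (6 + 4*0 + 0)/(-211/70) - 607/39 = (6 + 0 + 0)*(-70/211) - 607/39 = 6*(-70/211) - 607/39 = -420/211 - 607/39 = -144457/8229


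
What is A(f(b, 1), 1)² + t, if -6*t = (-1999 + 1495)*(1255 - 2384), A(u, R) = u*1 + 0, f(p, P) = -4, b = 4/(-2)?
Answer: -94820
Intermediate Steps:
b = -2 (b = 4*(-½) = -2)
A(u, R) = u (A(u, R) = u + 0 = u)
t = -94836 (t = -(-1999 + 1495)*(1255 - 2384)/6 = -(-84)*(-1129) = -⅙*569016 = -94836)
A(f(b, 1), 1)² + t = (-4)² - 94836 = 16 - 94836 = -94820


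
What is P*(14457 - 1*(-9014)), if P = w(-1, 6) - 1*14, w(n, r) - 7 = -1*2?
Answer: -211239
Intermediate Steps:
w(n, r) = 5 (w(n, r) = 7 - 1*2 = 7 - 2 = 5)
P = -9 (P = 5 - 1*14 = 5 - 14 = -9)
P*(14457 - 1*(-9014)) = -9*(14457 - 1*(-9014)) = -9*(14457 + 9014) = -9*23471 = -211239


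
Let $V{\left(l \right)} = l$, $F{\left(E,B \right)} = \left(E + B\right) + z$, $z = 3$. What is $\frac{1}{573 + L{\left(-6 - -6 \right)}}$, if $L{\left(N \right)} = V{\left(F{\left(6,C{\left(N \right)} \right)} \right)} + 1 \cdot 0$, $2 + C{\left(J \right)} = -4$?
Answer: $\frac{1}{576} \approx 0.0017361$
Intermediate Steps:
$C{\left(J \right)} = -6$ ($C{\left(J \right)} = -2 - 4 = -6$)
$F{\left(E,B \right)} = 3 + B + E$ ($F{\left(E,B \right)} = \left(E + B\right) + 3 = \left(B + E\right) + 3 = 3 + B + E$)
$L{\left(N \right)} = 3$ ($L{\left(N \right)} = \left(3 - 6 + 6\right) + 1 \cdot 0 = 3 + 0 = 3$)
$\frac{1}{573 + L{\left(-6 - -6 \right)}} = \frac{1}{573 + 3} = \frac{1}{576}$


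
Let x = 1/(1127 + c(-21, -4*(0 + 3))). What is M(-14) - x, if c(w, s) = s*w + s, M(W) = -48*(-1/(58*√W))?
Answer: -1/1367 - 12*I*√14/203 ≈ -0.00073153 - 0.22118*I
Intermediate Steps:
M(W) = 24/(29*√W) (M(W) = -(-24)/(29*√W) = 24/(29*√W))
c(w, s) = s + s*w
x = 1/1367 (x = 1/(1127 + (-4*(0 + 3))*(1 - 21)) = 1/(1127 - 4*3*(-20)) = 1/(1127 - 12*(-20)) = 1/(1127 + 240) = 1/1367 ≈ 0.00073153)
M(-14) - x = 24/(29*√(-14)) - 1*1/1367 = 24*(-I*√14/14)/29 - 1/1367 = -12*I*√14/203 - 1/1367 = -1/1367 - 12*I*√14/203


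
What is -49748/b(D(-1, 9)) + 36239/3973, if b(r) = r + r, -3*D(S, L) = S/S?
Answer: 296509445/3973 ≈ 74631.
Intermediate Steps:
D(S, L) = -⅓ (D(S, L) = -S/(3*S) = -⅓*1 = -⅓)
b(r) = 2*r
-49748/b(D(-1, 9)) + 36239/3973 = -49748/(2*(-⅓)) + 36239/3973 = -49748/(-⅔) + 36239*(1/3973) = -49748*(-3/2) + 36239/3973 = 74622 + 36239/3973 = 296509445/3973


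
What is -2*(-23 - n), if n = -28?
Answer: -10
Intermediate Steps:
-2*(-23 - n) = -2*(-23 - 1*(-28)) = -2*(-23 + 28) = -2*5 = -10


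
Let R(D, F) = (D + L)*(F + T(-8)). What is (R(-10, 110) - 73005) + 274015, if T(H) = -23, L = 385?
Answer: 233635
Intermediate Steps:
R(D, F) = (-23 + F)*(385 + D) (R(D, F) = (D + 385)*(F - 23) = (385 + D)*(-23 + F) = (-23 + F)*(385 + D))
(R(-10, 110) - 73005) + 274015 = ((-8855 - 23*(-10) + 385*110 - 10*110) - 73005) + 274015 = ((-8855 + 230 + 42350 - 1100) - 73005) + 274015 = (32625 - 73005) + 274015 = -40380 + 274015 = 233635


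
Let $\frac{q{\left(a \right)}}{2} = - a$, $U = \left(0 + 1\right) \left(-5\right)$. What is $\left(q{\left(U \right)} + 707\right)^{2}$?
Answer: $514089$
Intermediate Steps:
$U = -5$ ($U = 1 \left(-5\right) = -5$)
$q{\left(a \right)} = - 2 a$ ($q{\left(a \right)} = 2 \left(- a\right) = - 2 a$)
$\left(q{\left(U \right)} + 707\right)^{2} = \left(\left(-2\right) \left(-5\right) + 707\right)^{2} = \left(10 + 707\right)^{2} = 717^{2} = 514089$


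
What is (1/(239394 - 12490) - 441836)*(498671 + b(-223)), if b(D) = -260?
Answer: -49967873700224373/226904 ≈ -2.2022e+11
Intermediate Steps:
(1/(239394 - 12490) - 441836)*(498671 + b(-223)) = (1/(239394 - 12490) - 441836)*(498671 - 260) = (1/226904 - 441836)*498411 = -100254355743/226904*498411 = -49967873700224373/226904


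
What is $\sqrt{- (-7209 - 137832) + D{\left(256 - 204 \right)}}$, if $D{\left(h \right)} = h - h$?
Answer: $\sqrt{145041} \approx 380.84$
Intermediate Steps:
$D{\left(h \right)} = 0$
$\sqrt{- (-7209 - 137832) + D{\left(256 - 204 \right)}} = \sqrt{- (-7209 - 137832) + 0} = \sqrt{\left(-1\right) \left(-145041\right) + 0} = \sqrt{145041 + 0} = \sqrt{145041}$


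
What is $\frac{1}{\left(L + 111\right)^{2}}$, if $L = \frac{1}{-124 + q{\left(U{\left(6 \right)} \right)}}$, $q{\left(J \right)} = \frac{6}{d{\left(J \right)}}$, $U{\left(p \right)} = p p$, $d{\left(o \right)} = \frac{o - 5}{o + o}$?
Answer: $\frac{11641744}{143414447401} \approx 8.1175 \cdot 10^{-5}$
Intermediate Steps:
$d{\left(o \right)} = \frac{-5 + o}{2 o}$
$U{\left(p \right)} = p^{2}$
$q{\left(J \right)} = \frac{12 J}{-5 + J}$ ($q{\left(J \right)} = \frac{6}{\frac{1}{2} \frac{1}{J} \left(-5 + J\right)} = 6 \frac{2 J}{-5 + J} = \frac{12 J}{-5 + J}$)
$L = - \frac{31}{3412}$ ($L = \frac{1}{-124 + \frac{12 \cdot 6^{2}}{-5 + 6^{2}}} = \frac{1}{-124 + 12 \cdot 36 \frac{1}{-5 + 36}} = \frac{1}{-124 + 12 \cdot 36 \cdot \frac{1}{31}} = \frac{1}{-124 + \frac{432}{31}} = \frac{1}{- \frac{3412}{31}} = - \frac{31}{3412} \approx -0.0090856$)
$\frac{1}{\left(L + 111\right)^{2}} = \frac{1}{\left(- \frac{31}{3412} + 111\right)^{2}} = \frac{1}{\left(\frac{378701}{3412}\right)^{2}} = \frac{1}{\frac{143414447401}{11641744}} = \frac{11641744}{143414447401}$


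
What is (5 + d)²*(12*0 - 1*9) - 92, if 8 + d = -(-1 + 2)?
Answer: -236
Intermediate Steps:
d = -9 (d = -8 - (-1 + 2) = -8 - 1*1 = -8 - 1 = -9)
(5 + d)²*(12*0 - 1*9) - 92 = (5 - 9)²*(12*0 - 1*9) - 92 = (-4)²*(0 - 9) - 92 = 16*(-9) - 92 = -144 - 92 = -236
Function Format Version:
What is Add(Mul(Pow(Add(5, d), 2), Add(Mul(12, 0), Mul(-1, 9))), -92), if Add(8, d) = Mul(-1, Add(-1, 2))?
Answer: -236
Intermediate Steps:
d = -9 (d = Add(-8, Mul(-1, Add(-1, 2))) = Add(-8, Mul(-1, 1)) = Add(-8, -1) = -9)
Add(Mul(Pow(Add(5, d), 2), Add(Mul(12, 0), Mul(-1, 9))), -92) = Add(Mul(Pow(Add(5, -9), 2), Add(Mul(12, 0), Mul(-1, 9))), -92) = Add(Mul(Pow(-4, 2), Add(0, -9)), -92) = Add(Mul(16, -9), -92) = Add(-144, -92) = -236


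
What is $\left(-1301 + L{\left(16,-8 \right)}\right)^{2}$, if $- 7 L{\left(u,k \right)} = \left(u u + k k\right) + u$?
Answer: $1819801$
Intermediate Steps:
$L{\left(u,k \right)} = - \frac{u}{7} - \frac{k^{2}}{7} - \frac{u^{2}}{7}$ ($L{\left(u,k \right)} = - \frac{\left(u u + k k\right) + u}{7} = - \frac{\left(u^{2} + k^{2}\right) + u}{7} = - \frac{\left(k^{2} + u^{2}\right) + u}{7} = - \frac{u + k^{2} + u^{2}}{7} = - \frac{u}{7} - \frac{k^{2}}{7} - \frac{u^{2}}{7}$)
$\left(-1301 + L{\left(16,-8 \right)}\right)^{2} = \left(-1301 - \left(\frac{16}{7} + \frac{64}{7} + \frac{256}{7}\right)\right)^{2} = \left(-1301 - 48\right)^{2} = \left(-1349\right)^{2} = 1819801$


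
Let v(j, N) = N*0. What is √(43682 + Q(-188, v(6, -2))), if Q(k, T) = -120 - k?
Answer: 25*√70 ≈ 209.17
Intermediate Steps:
v(j, N) = 0
√(43682 + Q(-188, v(6, -2))) = √(43682 + (-120 - 1*(-188))) = √(43682 + (-120 + 188)) = √(43682 + 68) = √43750 = 25*√70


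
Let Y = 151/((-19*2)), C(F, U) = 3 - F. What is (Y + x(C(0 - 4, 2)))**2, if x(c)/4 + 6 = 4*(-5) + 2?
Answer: 14432401/1444 ≈ 9994.7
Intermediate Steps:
Y = -151/38 (Y = 151/(-38) = 151*(-1/38) = -151/38 ≈ -3.9737)
x(c) = -96 (x(c) = -24 + 4*(4*(-5) + 2) = -24 + 4*(-20 + 2) = -24 + 4*(-18) = -24 - 72 = -96)
(Y + x(C(0 - 4, 2)))**2 = (-151/38 - 96)**2 = (-3799/38)**2 = 14432401/1444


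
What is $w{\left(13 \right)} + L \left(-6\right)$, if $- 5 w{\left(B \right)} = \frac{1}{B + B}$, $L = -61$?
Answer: $\frac{47579}{130} \approx 365.99$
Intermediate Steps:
$w{\left(B \right)} = - \frac{1}{10 B}$ ($w{\left(B \right)} = - \frac{1}{5 \left(B + B\right)} = - \frac{1}{5 \cdot 2 B} = - \frac{\frac{1}{2} \frac{1}{B}}{5} = - \frac{1}{10 B}$)
$w{\left(13 \right)} + L \left(-6\right) = - \frac{1}{10 \cdot 13} - -366 = \left(- \frac{1}{10}\right) \frac{1}{13} + 366 = - \frac{1}{130} + 366 = \frac{47579}{130}$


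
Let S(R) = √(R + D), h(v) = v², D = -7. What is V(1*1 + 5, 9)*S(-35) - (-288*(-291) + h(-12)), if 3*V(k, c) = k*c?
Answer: -83952 + 18*I*√42 ≈ -83952.0 + 116.65*I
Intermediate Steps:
S(R) = √(-7 + R) (S(R) = √(R - 7) = √(-7 + R))
V(k, c) = c*k/3 (V(k, c) = (k*c)/3 = (c*k)/3 = c*k/3)
V(1*1 + 5, 9)*S(-35) - (-288*(-291) + h(-12)) = ((⅓)*9*(1*1 + 5))*√(-7 - 35) - (-288*(-291) + (-12)²) = ((⅓)*9*(1 + 5))*√(-42) - (83808 + 144) = ((⅓)*9*6)*(I*√42) - 1*83952 = 18*(I*√42) - 83952 = 18*I*√42 - 83952 = -83952 + 18*I*√42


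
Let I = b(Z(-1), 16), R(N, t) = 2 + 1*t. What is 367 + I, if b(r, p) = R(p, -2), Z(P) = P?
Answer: 367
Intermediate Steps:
R(N, t) = 2 + t
b(r, p) = 0 (b(r, p) = 2 - 2 = 0)
I = 0
367 + I = 367 + 0 = 367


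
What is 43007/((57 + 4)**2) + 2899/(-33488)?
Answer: 109956249/9585296 ≈ 11.471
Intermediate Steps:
43007/((57 + 4)**2) + 2899/(-33488) = 43007/(61**2) + 2899*(-1/33488) = 43007/3721 - 223/2576 = 109956249/9585296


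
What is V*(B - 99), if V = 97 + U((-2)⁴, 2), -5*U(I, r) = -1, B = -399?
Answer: -242028/5 ≈ -48406.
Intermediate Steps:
U(I, r) = ⅕ (U(I, r) = -⅕*(-1) = ⅕)
V = 486/5 (V = 97 + ⅕ = 486/5 ≈ 97.200)
V*(B - 99) = 486*(-399 - 99)/5 = (486/5)*(-498) = -242028/5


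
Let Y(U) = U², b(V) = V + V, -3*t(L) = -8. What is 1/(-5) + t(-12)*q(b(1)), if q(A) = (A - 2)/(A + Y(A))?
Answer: -⅕ ≈ -0.20000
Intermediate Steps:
t(L) = 8/3 (t(L) = -⅓*(-8) = 8/3)
b(V) = 2*V
q(A) = (-2 + A)/(A + A²) (q(A) = (A - 2)/(A + A²) = (-2 + A)/(A + A²))
1/(-5) + t(-12)*q(b(1)) = 1/(-5) + 8*((-2 + 2*1)/(((2*1))*(1 + 2*1)))/3 = -⅕ + 8*((-2 + 2)/(2*(1 + 2)))/3 = -⅕ + 8*((½)*0/3)/3 = -⅕ + 8*((½)*(⅓)*0)/3 = -⅕ + (8/3)*0 = -⅕ + 0 = -⅕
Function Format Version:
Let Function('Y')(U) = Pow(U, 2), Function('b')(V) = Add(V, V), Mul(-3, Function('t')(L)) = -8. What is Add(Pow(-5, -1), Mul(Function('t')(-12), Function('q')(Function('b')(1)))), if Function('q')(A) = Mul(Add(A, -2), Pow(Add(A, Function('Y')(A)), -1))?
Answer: Rational(-1, 5) ≈ -0.20000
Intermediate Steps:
Function('t')(L) = Rational(8, 3) (Function('t')(L) = Mul(Rational(-1, 3), -8) = Rational(8, 3))
Function('b')(V) = Mul(2, V)
Function('q')(A) = Mul(Pow(Add(A, Pow(A, 2)), -1), Add(-2, A)) (Function('q')(A) = Mul(Add(A, -2), Pow(Add(A, Pow(A, 2)), -1)) = Mul(Add(-2, A), Pow(Add(A, Pow(A, 2)), -1)) = Mul(Pow(Add(A, Pow(A, 2)), -1), Add(-2, A)))
Add(Pow(-5, -1), Mul(Function('t')(-12), Function('q')(Function('b')(1)))) = Add(Pow(-5, -1), Mul(Rational(8, 3), Mul(Pow(Mul(2, 1), -1), Pow(Add(1, Mul(2, 1)), -1), Add(-2, Mul(2, 1))))) = Add(Rational(-1, 5), Mul(Rational(8, 3), Mul(Pow(2, -1), Pow(Add(1, 2), -1), Add(-2, 2)))) = Add(Rational(-1, 5), Mul(Rational(8, 3), Mul(Rational(1, 2), Pow(3, -1), 0))) = Add(Rational(-1, 5), Mul(Rational(8, 3), Mul(Rational(1, 2), Rational(1, 3), 0))) = Add(Rational(-1, 5), Mul(Rational(8, 3), 0)) = Add(Rational(-1, 5), 0) = Rational(-1, 5)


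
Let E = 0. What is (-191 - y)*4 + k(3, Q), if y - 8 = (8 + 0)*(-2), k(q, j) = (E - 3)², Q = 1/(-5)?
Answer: -723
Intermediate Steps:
Q = -⅕ ≈ -0.20000
k(q, j) = 9 (k(q, j) = (0 - 3)² = (-3)² = 9)
y = -8 (y = 8 + (8 + 0)*(-2) = 8 + 8*(-2) = 8 - 16 = -8)
(-191 - y)*4 + k(3, Q) = (-191 - 1*(-8))*4 + 9 = (-191 + 8)*4 + 9 = -183*4 + 9 = -732 + 9 = -723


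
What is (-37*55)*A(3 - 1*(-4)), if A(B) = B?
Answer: -14245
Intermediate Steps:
(-37*55)*A(3 - 1*(-4)) = (-37*55)*(3 - 1*(-4)) = -2035*(3 + 4) = -2035*7 = -14245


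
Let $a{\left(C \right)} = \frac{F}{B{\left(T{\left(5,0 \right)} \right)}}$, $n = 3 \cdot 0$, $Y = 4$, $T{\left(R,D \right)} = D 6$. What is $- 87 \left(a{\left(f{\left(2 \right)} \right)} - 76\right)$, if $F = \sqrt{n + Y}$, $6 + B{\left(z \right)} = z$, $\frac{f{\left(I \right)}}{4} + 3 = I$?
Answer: $6641$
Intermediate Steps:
$T{\left(R,D \right)} = 6 D$
$f{\left(I \right)} = -12 + 4 I$
$n = 0$
$B{\left(z \right)} = -6 + z$
$F = 2$ ($F = \sqrt{0 + 4} = \sqrt{4} = 2$)
$a{\left(C \right)} = - \frac{1}{3}$ ($a{\left(C \right)} = \frac{2}{-6 + 6 \cdot 0} = \frac{2}{-6 + 0} = \frac{2}{-6} = 2 \left(- \frac{1}{6}\right) = - \frac{1}{3}$)
$- 87 \left(a{\left(f{\left(2 \right)} \right)} - 76\right) = - 87 \left(- \frac{1}{3} - 76\right) = \left(-87\right) \left(- \frac{229}{3}\right) = 6641$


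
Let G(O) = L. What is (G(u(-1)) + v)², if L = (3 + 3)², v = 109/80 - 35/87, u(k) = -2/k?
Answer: 66173961049/48441600 ≈ 1366.1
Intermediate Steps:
v = 6683/6960 (v = 109*(1/80) - 35*1/87 = 109/80 - 35/87 = 6683/6960 ≈ 0.96020)
L = 36 (L = 6² = 36)
G(O) = 36
(G(u(-1)) + v)² = (36 + 6683/6960)² = (257243/6960)² = 66173961049/48441600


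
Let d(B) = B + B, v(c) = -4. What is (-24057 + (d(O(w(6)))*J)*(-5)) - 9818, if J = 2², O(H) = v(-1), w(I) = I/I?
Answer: -33715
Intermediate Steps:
w(I) = 1
O(H) = -4
d(B) = 2*B
J = 4
(-24057 + (d(O(w(6)))*J)*(-5)) - 9818 = (-24057 + ((2*(-4))*4)*(-5)) - 9818 = (-24057 - 8*4*(-5)) - 9818 = (-24057 - 32*(-5)) - 9818 = (-24057 + 160) - 9818 = -23897 - 9818 = -33715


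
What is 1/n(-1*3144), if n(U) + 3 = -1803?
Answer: -1/1806 ≈ -0.00055371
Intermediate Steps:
n(U) = -1806 (n(U) = -3 - 1803 = -1806)
1/n(-1*3144) = 1/(-1806) = -1/1806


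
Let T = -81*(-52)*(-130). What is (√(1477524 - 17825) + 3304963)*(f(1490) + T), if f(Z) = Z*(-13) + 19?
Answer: -1873619879293 - 566911*√1459699 ≈ -1.8743e+12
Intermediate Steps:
f(Z) = 19 - 13*Z (f(Z) = -13*Z + 19 = 19 - 13*Z)
T = -547560 (T = 4212*(-130) = -547560)
(√(1477524 - 17825) + 3304963)*(f(1490) + T) = (√(1477524 - 17825) + 3304963)*((19 - 13*1490) - 547560) = (√1459699 + 3304963)*((19 - 19370) - 547560) = (3304963 + √1459699)*(-19351 - 547560) = (3304963 + √1459699)*(-566911) = -1873619879293 - 566911*√1459699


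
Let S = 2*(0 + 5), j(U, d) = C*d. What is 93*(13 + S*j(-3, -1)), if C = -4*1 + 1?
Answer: 3999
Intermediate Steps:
C = -3 (C = -4 + 1 = -3)
j(U, d) = -3*d
S = 10 (S = 2*5 = 10)
93*(13 + S*j(-3, -1)) = 93*(13 + 10*(-3*(-1))) = 93*(13 + 10*3) = 93*(13 + 30) = 93*43 = 3999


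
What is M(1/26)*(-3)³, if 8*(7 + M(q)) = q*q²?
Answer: 26574885/140608 ≈ 189.00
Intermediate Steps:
M(q) = -7 + q³/8 (M(q) = -7 + (q*q²)/8 = -7 + q³/8)
M(1/26)*(-3)³ = (-7 + (1/26)³/8)*(-3)³ = (-7 + (1/26)³/8)*(-27) = (-7 + (⅛)*(1/17576))*(-27) = (-7 + 1/140608)*(-27) = -984255/140608*(-27) = 26574885/140608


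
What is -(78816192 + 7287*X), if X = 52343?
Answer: -460239633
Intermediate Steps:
-(78816192 + 7287*X) = -7287/(1/(52343 + 10816)) = -7287/(1/63159) = -7287/1/63159 = -7287*63159 = -460239633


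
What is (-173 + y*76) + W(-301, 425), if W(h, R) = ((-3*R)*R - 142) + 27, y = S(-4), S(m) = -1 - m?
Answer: -541935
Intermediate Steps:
y = 3 (y = -1 - 1*(-4) = -1 + 4 = 3)
W(h, R) = -115 - 3*R² (W(h, R) = (-3*R² - 142) + 27 = (-142 - 3*R²) + 27 = -115 - 3*R²)
(-173 + y*76) + W(-301, 425) = (-173 + 3*76) + (-115 - 3*425²) = (-173 + 228) + (-115 - 3*180625) = 55 + (-115 - 541875) = 55 - 541990 = -541935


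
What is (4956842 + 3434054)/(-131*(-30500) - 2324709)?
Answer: 204656/40751 ≈ 5.0221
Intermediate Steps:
(4956842 + 3434054)/(-131*(-30500) - 2324709) = 8390896/(3995500 - 2324709) = 8390896/1670791 = 8390896*(1/1670791) = 204656/40751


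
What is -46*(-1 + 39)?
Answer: -1748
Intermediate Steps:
-46*(-1 + 39) = -46*38 = -1748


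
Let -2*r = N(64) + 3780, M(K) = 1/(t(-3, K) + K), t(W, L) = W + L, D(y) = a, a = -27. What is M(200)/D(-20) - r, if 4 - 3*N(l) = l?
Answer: 20151719/10719 ≈ 1880.0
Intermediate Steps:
D(y) = -27
N(l) = 4/3 - l/3
t(W, L) = L + W
M(K) = 1/(-3 + 2*K) (M(K) = 1/((K - 3) + K) = 1/((-3 + K) + K) = 1/(-3 + 2*K))
r = -1880 (r = -((4/3 - ⅓*64) + 3780)/2 = -((4/3 - 64/3) + 3780)/2 = -(-20 + 3780)/2 = -½*3760 = -1880)
M(200)/D(-20) - r = 1/((-3 + 2*200)*(-27)) - 1*(-1880) = -1/27/(-3 + 400) + 1880 = -1/27/397 + 1880 = (1/397)*(-1/27) + 1880 = -1/10719 + 1880 = 20151719/10719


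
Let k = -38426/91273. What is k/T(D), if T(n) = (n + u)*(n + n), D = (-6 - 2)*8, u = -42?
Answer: -19213/619196032 ≈ -3.1029e-5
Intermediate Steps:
D = -64 (D = -8*8 = -64)
T(n) = 2*n*(-42 + n) (T(n) = (n - 42)*(n + n) = (-42 + n)*(2*n) = 2*n*(-42 + n))
k = -38426/91273 (k = -38426*1/91273 = -38426/91273 ≈ -0.42100)
k/T(D) = -38426*(-1/(128*(-42 - 64)))/91273 = -38426/(91273*(2*(-64)*(-106))) = -38426/91273/13568 = -38426/91273*1/13568 = -19213/619196032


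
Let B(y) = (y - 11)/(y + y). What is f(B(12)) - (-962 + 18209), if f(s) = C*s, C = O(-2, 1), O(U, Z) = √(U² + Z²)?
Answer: -17247 + √5/24 ≈ -17247.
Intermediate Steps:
B(y) = (-11 + y)/(2*y) (B(y) = (-11 + y)/((2*y)) = (-11 + y)*(1/(2*y)) = (-11 + y)/(2*y))
C = √5 (C = √((-2)² + 1²) = √(4 + 1) = √5 ≈ 2.2361)
f(s) = s*√5 (f(s) = √5*s = s*√5)
f(B(12)) - (-962 + 18209) = ((½)*(-11 + 12)/12)*√5 - (-962 + 18209) = ((½)*(1/12)*1)*√5 - 1*17247 = √5/24 - 17247 = -17247 + √5/24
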